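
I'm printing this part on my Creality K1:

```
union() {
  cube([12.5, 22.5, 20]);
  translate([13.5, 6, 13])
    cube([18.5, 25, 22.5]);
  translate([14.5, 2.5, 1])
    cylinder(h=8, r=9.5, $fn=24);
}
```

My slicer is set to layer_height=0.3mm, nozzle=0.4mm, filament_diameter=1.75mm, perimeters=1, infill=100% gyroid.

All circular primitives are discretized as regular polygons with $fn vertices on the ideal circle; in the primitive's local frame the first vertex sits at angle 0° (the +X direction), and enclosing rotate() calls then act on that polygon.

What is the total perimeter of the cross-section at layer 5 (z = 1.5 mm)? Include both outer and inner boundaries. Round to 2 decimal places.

95.24 mm

At z = 1.5 mm: the cube (footprint 12.5×22.5) is included at this height (perimeter 70.00 mm); the cube at (13.5, 6) is not intersected at this z (z outside [13, 35.5]); the r=9.5 cylinder at (14.5, 2.5) gives a regular 24-gon of circumradius 9.5 (constant along its height) (perimeter = 2·24·9.500·sin(180°/24) = 59.52 mm); Merging all regions: the regions partially overlap (shared area 69.68 mm²), so the edge portions inside another operand are dropped and the merged outline is re-measured after clipping — boundary = 95.24 mm. Overall, the cross-section is a single solid region. Total boundary length (outer) = 95.24 mm.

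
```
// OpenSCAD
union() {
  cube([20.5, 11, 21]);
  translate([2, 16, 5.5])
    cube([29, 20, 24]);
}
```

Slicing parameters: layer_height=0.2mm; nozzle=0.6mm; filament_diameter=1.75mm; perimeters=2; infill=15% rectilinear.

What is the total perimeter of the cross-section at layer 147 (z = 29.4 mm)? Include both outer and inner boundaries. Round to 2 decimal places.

At z = 29.4 mm: the cube does not reach this height (z outside [0, 21]); the 29×20 cube at (2, 16) contributes its full rectangle (perimeter 98.00 mm); Merging all regions: only the 29×20 cube at (2, 16) is present, so the union is just that shape — boundary = 98.00 mm. Overall, the cross-section is a single solid region. Total boundary length (outer) = 98.00 mm.

98.00 mm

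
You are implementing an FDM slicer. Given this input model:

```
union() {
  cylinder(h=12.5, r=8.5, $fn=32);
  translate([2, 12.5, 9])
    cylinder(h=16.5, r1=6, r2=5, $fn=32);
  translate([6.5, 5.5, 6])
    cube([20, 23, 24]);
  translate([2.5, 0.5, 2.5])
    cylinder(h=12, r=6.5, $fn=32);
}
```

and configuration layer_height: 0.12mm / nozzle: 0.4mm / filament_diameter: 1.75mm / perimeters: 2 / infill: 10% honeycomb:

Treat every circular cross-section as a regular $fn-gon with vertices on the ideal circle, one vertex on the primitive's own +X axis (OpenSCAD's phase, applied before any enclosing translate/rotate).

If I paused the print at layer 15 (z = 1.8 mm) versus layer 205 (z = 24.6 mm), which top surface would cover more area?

Layer 15 (z = 1.8): the r=8.5 cylinder contributes a regular 32-gon of circumradius 8.5 (area = (32/2)·8.500²·sin(360°/32) = 225.52 mm²); the cone at (2, 12.5) is not intersected at this z (z outside [9, 25.5]); the cube at (6.5, 5.5) does not reach this height (z outside [6, 30]); the cylinder at (2.5, 0.5) is not intersected at this z (z outside [2.5, 14.5]); Merging all regions: only the r=8.5 cylinder is present, so the union is just that shape — area = 225.52 mm². So its area = 225.52 mm². Layer 205 (z = 24.6): the cylinder is not intersected at this z (z outside [0, 12.5]); the cone at (2, 12.5) contributes a regular 32-gon of circumradius 5.055 (interpolated between r1=6 and r2=5 at t=0.945) (area = (32/2)·5.055²·sin(360°/32) = 79.75 mm²); the 20×23 cube at (6.5, 5.5) contributes its full rectangle (area 460.00 mm²); the cylinder at (2.5, 0.5) does not reach this height (z outside [2.5, 14.5]); Taking the union: the regions partially overlap — summed areas 539.75 mm² minus the doubly-counted overlap 1.65 mm² gives 538.10 mm² — area = 538.10 mm². So its area = 538.10 mm². Layer 205 is larger (538.10 vs 225.52 mm²).

layer 205 (z = 24.6 mm)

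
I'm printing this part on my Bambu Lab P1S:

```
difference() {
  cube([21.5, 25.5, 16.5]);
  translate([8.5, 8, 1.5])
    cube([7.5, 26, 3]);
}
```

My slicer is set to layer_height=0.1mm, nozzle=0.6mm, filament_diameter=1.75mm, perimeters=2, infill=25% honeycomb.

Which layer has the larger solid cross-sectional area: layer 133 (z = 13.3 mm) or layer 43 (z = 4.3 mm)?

Layer 133 (z = 13.3): the 21.5×25.5 cube contributes its full rectangle (area 548.25 mm²); the cube at (8.5, 8) is absent (z outside [1.5, 4.5]); Taking the first minus the rest: none of the subtracted shapes is present at this height, so the 21.5×25.5 cube is unchanged — area = 548.25 mm². So its area = 548.25 mm². Layer 43 (z = 4.3): the 21.5×25.5 cube contributes its full rectangle (area 548.25 mm²); the 7.5×26 cube at (8.5, 8) contributes its full rectangle (area 195.00 mm²); After the difference (first − rest): starting from the 21.5×25.5 cube (548.25 mm²), the 7.5×26 cube at (8.5, 8) partially overlaps it — only the 131.25 mm² overlap (of its 195.00 mm²) is removed, clipping the outline — area = 417.00 mm². So its area = 417.00 mm². Layer 133 is larger (548.25 vs 417.00 mm²).

layer 133 (z = 13.3 mm)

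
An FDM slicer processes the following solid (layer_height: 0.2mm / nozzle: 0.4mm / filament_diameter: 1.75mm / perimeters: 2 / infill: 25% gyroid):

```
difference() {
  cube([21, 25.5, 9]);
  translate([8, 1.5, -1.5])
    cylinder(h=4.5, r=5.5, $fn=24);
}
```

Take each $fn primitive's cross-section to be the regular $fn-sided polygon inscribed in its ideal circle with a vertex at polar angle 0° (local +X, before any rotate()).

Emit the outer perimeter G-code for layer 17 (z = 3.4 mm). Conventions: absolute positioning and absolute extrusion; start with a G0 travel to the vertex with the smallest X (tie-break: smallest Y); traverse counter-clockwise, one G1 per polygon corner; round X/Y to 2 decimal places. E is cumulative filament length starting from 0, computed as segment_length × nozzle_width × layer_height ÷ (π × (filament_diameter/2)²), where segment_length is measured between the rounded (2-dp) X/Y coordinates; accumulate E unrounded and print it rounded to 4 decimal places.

G0 X0.00 Y0.00 Z3.40
G1 X21.00 Y0.00 E0.6985
G1 X21.00 Y25.50 E1.5466
G1 X0.00 Y25.50 E2.2451
G1 X0.00 Y0.00 E3.0932

At z = 3.4 mm: the cube is present — its section is the full 21×25.5 rectangle; the cylinder at (8, 1.5) is absent (z outside [-1.5, 3]); After the difference (first − rest): none of the subtracted shapes is present at this height, so the 21×25.5 cube is unchanged — 1 connected region. The outline is a single polygon with 4 vertices. Extrusion per mm of travel: 0.4 × 0.2 / (π × 0.875²) = 0.033260. Accumulating E over each segment gives final E = 3.0932.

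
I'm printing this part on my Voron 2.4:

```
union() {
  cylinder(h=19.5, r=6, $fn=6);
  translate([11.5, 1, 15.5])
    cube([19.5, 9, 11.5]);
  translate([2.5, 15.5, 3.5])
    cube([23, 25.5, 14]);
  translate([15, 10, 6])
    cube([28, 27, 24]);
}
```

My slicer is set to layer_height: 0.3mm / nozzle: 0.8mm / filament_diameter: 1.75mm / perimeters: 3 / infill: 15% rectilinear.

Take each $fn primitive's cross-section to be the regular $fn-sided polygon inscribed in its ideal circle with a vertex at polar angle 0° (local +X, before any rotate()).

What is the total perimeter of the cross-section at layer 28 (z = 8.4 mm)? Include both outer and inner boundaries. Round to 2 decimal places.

At z = 8.4 mm: the cylinder: section is a regular 6-gon, circumradius r=6 (perimeter = 2·6·6.000·sin(180°/6) = 36.00 mm); the cube at (11.5, 1) is absent (z outside [15.5, 27]); the cube at (2.5, 15.5) (footprint 23×25.5) is included at this height (perimeter 97.00 mm); the cube at (15, 10) is present — its section is the full 28×27 rectangle (perimeter 110.00 mm); Combining (union): the regions partially overlap (shared area 225.75 mm²), so the edge portions inside another operand are dropped and the merged outline is re-measured after clipping — boundary = 179.00 mm. Overall, the cross-section has 2 separate islands. Total boundary length (outer) = 179.00 mm.

179.00 mm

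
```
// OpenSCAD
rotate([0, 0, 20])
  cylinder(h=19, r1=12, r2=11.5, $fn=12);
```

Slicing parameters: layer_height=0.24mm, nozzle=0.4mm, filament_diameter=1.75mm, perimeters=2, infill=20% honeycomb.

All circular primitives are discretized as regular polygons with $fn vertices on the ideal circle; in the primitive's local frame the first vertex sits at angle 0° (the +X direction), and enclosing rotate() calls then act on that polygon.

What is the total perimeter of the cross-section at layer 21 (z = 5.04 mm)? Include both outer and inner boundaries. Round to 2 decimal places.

73.72 mm

At z = 5.04 mm: the cone: at t=0.265 of its height the radius interpolates to r₁+(r₂−r₁)t = 11.867, giving a regular 12-gon of that circumradius (perimeter = 2·12·11.867·sin(180°/12) = 73.72 mm); (rotated 20° about Z; rotation is an isometry so areas/perimeters/island counts are preserved). Overall, the cross-section is a single solid region. Total boundary length (outer) = 73.72 mm.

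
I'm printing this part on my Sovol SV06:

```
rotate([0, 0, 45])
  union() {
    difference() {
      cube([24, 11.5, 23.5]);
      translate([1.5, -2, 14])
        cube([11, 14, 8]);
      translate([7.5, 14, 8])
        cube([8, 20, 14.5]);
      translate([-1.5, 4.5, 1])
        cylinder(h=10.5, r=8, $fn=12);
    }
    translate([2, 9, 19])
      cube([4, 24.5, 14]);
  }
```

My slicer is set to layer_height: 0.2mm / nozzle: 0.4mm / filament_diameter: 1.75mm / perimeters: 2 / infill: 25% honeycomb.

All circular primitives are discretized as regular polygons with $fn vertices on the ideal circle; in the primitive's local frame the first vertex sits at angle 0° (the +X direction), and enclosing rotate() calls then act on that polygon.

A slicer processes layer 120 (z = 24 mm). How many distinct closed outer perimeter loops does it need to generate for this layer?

1

At z = 24 mm: the cube is not intersected at this z (z outside [0, 23.5]); the cube at (1.5, -2) is not intersected at this z (z outside [14, 22]); the cube at (7.5, 14) is not intersected at this z (z outside [8, 22.5]); the cylinder at (-1.5, 4.5) does not reach this height (z outside [1, 11.5]); Subtracting the remaining from the first: the first operand is absent here, so nothing remains; the 4×24.5 cube at (2, 9) contributes its full rectangle; Taking the union: only the 4×24.5 cube at (2, 9) is present, so the union is just that shape — 1 connected region; (whole slice rotated 45° about Z — lengths, areas and connectivity unchanged). The result has 1 disconnected region.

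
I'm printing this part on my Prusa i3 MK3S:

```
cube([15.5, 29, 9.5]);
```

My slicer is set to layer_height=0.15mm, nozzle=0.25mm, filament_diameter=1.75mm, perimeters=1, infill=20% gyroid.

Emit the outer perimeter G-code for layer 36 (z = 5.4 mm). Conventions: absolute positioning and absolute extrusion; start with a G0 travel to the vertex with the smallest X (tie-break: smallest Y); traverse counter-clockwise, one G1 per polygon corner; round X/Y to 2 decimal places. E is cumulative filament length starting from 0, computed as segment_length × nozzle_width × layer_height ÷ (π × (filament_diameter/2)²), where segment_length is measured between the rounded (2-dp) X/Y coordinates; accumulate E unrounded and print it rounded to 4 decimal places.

At z = 5.4 mm: the 15.5×29 cube contributes its full rectangle. The outline is a single polygon with 4 vertices. Extrusion per mm of travel: 0.25 × 0.15 / (π × 0.875²) = 0.015591. Accumulating E over each segment gives final E = 1.3876.

G0 X0.00 Y0.00 Z5.40
G1 X15.50 Y0.00 E0.2417
G1 X15.50 Y29.00 E0.6938
G1 X0.00 Y29.00 E0.9354
G1 X0.00 Y0.00 E1.3876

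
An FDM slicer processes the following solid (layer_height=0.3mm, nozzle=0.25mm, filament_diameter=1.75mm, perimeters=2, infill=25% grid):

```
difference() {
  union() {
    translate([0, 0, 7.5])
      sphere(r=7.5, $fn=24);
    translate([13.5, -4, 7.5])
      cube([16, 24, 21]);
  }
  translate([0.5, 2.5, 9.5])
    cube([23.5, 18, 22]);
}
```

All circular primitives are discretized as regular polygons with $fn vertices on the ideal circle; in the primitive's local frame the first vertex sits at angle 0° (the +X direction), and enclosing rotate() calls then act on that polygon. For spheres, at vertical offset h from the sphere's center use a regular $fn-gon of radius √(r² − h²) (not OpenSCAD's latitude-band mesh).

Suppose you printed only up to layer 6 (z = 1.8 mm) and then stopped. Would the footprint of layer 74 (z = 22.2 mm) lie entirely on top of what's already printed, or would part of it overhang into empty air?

Compare the two slices. At z = 1.8: the sphere: section is a regular 24-gon, circumradius = √(r²−h²) = √(7.5²−5.7²) = 4.874 (area = (24/2)·4.874²·sin(360°/24) = 73.79 mm²); the cube at (13.5, -4) is not intersected at this z (z outside [7.5, 28.5]); Combining (union): only the r=7.5 sphere is present, so the union is just that shape — area = 73.79 mm²; the cube at (0.5, 2.5) is absent (z outside [9.5, 31.5]); Taking the first minus the rest: none of the subtracted shapes is present at this height, so the result so far is unchanged — area = 73.79 mm². At z = 22.2: the sphere is absent (|z−center|=14.700 > r=7.5); the cube at (13.5, -4) (footprint 16×24) is included at this height (area 384.00 mm²); Taking the union: only the 16×24 cube at (13.5, -4) is present, so the union is just that shape — area = 384.00 mm²; the 23.5×18 cube at (0.5, 2.5) contributes its full rectangle (area 423.00 mm²); After the difference (first − rest): starting from that combined region (384.00 mm²), the 23.5×18 cube at (0.5, 2.5) partially overlaps it — only the 183.75 mm² overlap (of its 423.00 mm²) is removed, clipping the outline — area = 200.25 mm². Checking containment: at z = 22.2 the cross-section extends beyond the z = 1.8 cross-section by about 200.25 mm².

part overhangs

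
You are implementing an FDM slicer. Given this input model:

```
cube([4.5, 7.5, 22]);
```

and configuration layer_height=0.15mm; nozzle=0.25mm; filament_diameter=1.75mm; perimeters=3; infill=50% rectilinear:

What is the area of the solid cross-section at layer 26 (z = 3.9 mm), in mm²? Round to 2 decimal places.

At z = 3.9 mm: the cube is present — its section is the full 4.5×7.5 rectangle (area 33.75 mm²). Overall, the cross-section is a single solid region. Net area = 33.75 mm².

33.75 mm²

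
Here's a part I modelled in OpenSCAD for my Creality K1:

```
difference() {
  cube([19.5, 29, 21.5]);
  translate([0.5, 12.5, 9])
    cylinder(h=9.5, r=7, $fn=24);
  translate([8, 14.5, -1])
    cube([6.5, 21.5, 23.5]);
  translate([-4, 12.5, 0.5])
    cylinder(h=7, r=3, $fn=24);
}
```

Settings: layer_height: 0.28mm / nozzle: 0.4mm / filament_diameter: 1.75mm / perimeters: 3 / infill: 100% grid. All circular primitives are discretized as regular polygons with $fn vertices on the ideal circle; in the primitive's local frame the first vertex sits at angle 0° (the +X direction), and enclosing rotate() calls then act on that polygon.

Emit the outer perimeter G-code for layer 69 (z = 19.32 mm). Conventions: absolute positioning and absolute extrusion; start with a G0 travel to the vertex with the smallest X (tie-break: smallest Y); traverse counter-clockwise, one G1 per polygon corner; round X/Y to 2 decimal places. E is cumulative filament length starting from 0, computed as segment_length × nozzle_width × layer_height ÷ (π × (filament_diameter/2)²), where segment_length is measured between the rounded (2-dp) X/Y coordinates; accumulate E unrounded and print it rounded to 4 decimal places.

At z = 19.32 mm: the cube is present — its section is the full 19.5×29 rectangle; the cylinder at (0.5, 12.5) does not reach this height (z outside [9, 18.5]); the 6.5×21.5 cube at (8, 14.5) contributes its full rectangle; the cylinder at (-4, 12.5) is absent (z outside [0.5, 7.5]); Taking the first minus the rest: starting from the 19.5×29 cube, the 6.5×21.5 cube at (8, 14.5) partially overlaps it — only the 94.25 mm² overlap (of its 139.75 mm²) is removed, clipping the outline — 1 connected region. The outline is a single polygon with 8 vertices. Extrusion per mm of travel: 0.4 × 0.28 / (π × 0.875²) = 0.046564. Accumulating E over each segment gives final E = 5.8671.

G0 X0.00 Y0.00 Z19.32
G1 X19.50 Y0.00 E0.9080
G1 X19.50 Y29.00 E2.2584
G1 X14.50 Y29.00 E2.4912
G1 X14.50 Y14.50 E3.1664
G1 X8.00 Y14.50 E3.4690
G1 X8.00 Y29.00 E4.1442
G1 X0.00 Y29.00 E4.5167
G1 X0.00 Y0.00 E5.8671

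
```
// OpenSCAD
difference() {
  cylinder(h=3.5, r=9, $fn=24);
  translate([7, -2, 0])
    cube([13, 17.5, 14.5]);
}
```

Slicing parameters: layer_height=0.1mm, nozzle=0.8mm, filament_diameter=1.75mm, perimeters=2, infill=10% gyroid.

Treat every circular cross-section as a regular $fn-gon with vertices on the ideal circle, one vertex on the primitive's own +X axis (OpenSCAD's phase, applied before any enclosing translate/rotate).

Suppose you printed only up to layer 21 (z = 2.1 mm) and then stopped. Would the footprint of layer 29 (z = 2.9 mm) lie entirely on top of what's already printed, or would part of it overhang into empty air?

Compare the two slices. At z = 2.1: the r=9 cylinder gives a regular 24-gon of circumradius 9 (constant along its height) (area = (24/2)·9.000²·sin(360°/24) = 251.57 mm²); the 13×17.5 cube at (7, -2) contributes its full rectangle (area 227.50 mm²); Subtracting the remaining from the first: starting from the r=9 cylinder (251.57 mm²), the 13×17.5 cube at (7, -2) partially overlaps it — only the 11.15 mm² overlap (of its 227.50 mm²) is removed, clipping the outline — area = 240.42 mm². At z = 2.9: the cylinder: section is a regular 24-gon, circumradius r=9 (area = (24/2)·9.000²·sin(360°/24) = 251.57 mm²); the 13×17.5 cube at (7, -2) contributes its full rectangle (area 227.50 mm²); Subtracting the remaining from the first: starting from the r=9 cylinder (251.57 mm²), the 13×17.5 cube at (7, -2) partially overlaps it — only the 11.15 mm² overlap (of its 227.50 mm²) is removed, clipping the outline — area = 240.42 mm². Checking containment: the cross-section at z = 2.9 is a subset of the cross-section at z = 2.1.

entirely on top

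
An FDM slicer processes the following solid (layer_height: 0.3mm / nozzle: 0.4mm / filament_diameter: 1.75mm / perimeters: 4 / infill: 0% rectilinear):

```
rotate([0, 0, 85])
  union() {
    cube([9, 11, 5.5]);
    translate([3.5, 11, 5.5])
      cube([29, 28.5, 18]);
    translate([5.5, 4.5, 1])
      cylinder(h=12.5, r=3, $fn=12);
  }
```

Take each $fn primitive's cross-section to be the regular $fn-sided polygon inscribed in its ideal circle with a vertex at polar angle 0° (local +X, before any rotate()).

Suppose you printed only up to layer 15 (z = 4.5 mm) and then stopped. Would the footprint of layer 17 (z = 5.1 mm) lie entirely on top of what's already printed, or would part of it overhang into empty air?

entirely on top

Compare the two slices. At z = 4.5: the cube is present — its section is the full 9×11 rectangle (area 99.00 mm²); the cube at (3.5, 11) does not reach this height (z outside [5.5, 23.5]); the r=3 cylinder at (5.5, 4.5) contributes a regular 12-gon of circumradius 3 (area = (12/2)·3.000²·sin(360°/12) = 27.00 mm²); Combining (union): the r=3 cylinder at (5.5, 4.5) lies entirely inside the 9×11 cube, so the union is just the 9×11 cube — area = 99.00 mm²; (whole slice rotated 85° about Z — lengths, areas and connectivity unchanged). At z = 5.1: the 9×11 cube contributes its full rectangle (area 99.00 mm²); the cube at (3.5, 11) is not intersected at this z (z outside [5.5, 23.5]); the r=3 cylinder at (5.5, 4.5) contributes a regular 12-gon of circumradius 3 (area = (12/2)·3.000²·sin(360°/12) = 27.00 mm²); Combining (union): the r=3 cylinder at (5.5, 4.5) lies entirely inside the 9×11 cube, so the union is just the 9×11 cube — area = 99.00 mm²; (whole slice rotated 85° about Z — lengths, areas and connectivity unchanged). Checking containment: the cross-section at z = 5.1 is a subset of the cross-section at z = 4.5.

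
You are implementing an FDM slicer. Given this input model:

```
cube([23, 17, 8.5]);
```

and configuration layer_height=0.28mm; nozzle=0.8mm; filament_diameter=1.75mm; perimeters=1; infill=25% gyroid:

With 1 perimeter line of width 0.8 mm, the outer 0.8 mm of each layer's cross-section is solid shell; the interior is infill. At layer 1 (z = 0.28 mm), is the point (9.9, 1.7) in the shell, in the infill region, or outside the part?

infill

At z = 0.28 mm: the cube is present — its section is the full 23×17 rectangle. Overall, the cross-section is a single solid region. The nearest boundary edge runs (0.00, 0.00)→(23.00, 0.00); distance from the point to it = 1.70 mm. The point is inside the cross-section and 1.70 mm from the nearest boundary — more than the 0.8 mm shell width (1 × 0.8), so it's in the infill interior.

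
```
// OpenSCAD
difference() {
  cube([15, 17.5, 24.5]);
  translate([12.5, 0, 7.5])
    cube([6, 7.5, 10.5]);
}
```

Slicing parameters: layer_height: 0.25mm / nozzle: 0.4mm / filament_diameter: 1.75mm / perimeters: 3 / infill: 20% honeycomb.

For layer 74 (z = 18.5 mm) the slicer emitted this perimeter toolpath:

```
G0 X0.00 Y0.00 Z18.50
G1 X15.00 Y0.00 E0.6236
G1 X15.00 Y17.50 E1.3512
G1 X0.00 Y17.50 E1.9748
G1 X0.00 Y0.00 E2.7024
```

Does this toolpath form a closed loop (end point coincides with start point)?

Start point (G0): (0.00, 0.00). End point (last G1): the path returns to the start — closed.

yes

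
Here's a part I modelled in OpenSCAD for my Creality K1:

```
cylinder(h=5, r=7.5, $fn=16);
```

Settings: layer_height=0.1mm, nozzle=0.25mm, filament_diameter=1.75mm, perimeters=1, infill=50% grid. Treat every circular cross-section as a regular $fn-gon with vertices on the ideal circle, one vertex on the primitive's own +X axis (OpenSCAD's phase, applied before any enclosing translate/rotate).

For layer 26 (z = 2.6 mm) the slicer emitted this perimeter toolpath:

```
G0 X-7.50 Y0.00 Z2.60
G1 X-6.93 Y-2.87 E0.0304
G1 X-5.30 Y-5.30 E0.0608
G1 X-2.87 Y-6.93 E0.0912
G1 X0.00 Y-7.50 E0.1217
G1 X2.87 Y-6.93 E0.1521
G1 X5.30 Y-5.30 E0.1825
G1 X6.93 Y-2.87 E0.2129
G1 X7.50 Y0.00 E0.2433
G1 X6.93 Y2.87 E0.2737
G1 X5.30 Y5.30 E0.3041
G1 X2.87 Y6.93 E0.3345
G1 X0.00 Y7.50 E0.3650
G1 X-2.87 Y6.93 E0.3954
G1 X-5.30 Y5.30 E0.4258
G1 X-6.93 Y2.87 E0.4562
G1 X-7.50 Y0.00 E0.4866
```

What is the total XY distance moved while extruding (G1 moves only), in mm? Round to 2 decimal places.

Sum the Euclidean lengths of each G1 segment: total = 46.82 mm.

46.82 mm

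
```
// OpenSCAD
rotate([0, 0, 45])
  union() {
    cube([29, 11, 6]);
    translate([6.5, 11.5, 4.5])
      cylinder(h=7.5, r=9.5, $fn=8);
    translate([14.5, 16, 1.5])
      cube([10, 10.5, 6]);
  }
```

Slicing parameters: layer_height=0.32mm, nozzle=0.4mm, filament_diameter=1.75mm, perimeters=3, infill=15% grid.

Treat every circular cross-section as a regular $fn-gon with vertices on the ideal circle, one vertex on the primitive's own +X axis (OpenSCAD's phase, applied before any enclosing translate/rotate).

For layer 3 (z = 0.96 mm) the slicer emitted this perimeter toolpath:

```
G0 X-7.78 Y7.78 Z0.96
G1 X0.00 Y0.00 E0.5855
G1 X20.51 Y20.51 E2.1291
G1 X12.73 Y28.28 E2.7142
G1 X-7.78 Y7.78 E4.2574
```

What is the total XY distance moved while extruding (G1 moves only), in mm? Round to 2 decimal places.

80.00 mm

Sum the Euclidean lengths of each G1 segment: total = 80.00 mm.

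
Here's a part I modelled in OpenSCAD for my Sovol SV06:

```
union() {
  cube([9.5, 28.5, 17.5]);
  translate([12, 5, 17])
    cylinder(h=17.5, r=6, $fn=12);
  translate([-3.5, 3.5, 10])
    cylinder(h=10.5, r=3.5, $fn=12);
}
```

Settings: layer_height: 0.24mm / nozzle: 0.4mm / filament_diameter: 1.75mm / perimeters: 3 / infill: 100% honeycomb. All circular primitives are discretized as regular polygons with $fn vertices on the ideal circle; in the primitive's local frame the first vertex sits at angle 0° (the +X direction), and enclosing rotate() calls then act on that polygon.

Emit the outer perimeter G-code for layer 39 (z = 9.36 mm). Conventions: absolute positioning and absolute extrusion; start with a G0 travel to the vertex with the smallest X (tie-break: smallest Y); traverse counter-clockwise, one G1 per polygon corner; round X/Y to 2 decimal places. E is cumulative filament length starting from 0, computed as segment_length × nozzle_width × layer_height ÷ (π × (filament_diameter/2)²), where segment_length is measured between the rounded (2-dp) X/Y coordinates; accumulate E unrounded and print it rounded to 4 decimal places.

At z = 9.36 mm: the cube is present — its section is the full 9.5×28.5 rectangle; the cylinder at (12, 5) is not intersected at this z (z outside [17, 34.5]); the cylinder at (-3.5, 3.5) is absent (z outside [10, 20.5]); Combining (union): only the 9.5×28.5 cube is present, so the union is just that shape — 1 connected region. The outline is a single polygon with 4 vertices. Extrusion per mm of travel: 0.4 × 0.24 / (π × 0.875²) = 0.039912. Accumulating E over each segment gives final E = 3.0333.

G0 X0.00 Y0.00 Z9.36
G1 X9.50 Y0.00 E0.3792
G1 X9.50 Y28.50 E1.5167
G1 X0.00 Y28.50 E1.8958
G1 X0.00 Y0.00 E3.0333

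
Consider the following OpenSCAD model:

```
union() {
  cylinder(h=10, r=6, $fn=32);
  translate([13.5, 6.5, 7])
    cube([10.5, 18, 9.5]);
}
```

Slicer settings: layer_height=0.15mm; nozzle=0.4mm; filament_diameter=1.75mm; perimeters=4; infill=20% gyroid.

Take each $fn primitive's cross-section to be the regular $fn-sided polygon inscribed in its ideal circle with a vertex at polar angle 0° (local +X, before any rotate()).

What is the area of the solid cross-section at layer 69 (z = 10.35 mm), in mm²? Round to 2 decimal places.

At z = 10.35 mm: the cylinder is absent (z outside [0, 10]); the cube at (13.5, 6.5) (footprint 10.5×18) is included at this height (area 189.00 mm²); Taking the union: only the 10.5×18 cube at (13.5, 6.5) is present, so the union is just that shape — area = 189.00 mm². Overall, the cross-section is a single solid region. Net area = 189.00 mm².

189.00 mm²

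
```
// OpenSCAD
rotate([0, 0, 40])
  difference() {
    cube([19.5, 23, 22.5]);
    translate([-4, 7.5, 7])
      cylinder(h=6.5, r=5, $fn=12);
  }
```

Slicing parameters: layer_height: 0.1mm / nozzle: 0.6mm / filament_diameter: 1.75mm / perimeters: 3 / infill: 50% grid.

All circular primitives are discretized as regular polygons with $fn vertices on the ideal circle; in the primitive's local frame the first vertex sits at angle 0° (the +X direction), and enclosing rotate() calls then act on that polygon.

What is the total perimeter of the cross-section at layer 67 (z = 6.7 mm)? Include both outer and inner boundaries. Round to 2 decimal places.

85.00 mm

At z = 6.7 mm: the cube (footprint 19.5×23) is included at this height (perimeter 85.00 mm); the cylinder at (-4, 7.5) is not intersected at this z (z outside [7, 13.5]); After the difference (first − rest): none of the subtracted shapes is present at this height, so the 19.5×23 cube is unchanged — boundary = 85.00 mm; (rotated 40° about Z; rotation is an isometry so areas/perimeters/island counts are preserved). Overall, the cross-section is a single solid region. Total boundary length (outer) = 85.00 mm.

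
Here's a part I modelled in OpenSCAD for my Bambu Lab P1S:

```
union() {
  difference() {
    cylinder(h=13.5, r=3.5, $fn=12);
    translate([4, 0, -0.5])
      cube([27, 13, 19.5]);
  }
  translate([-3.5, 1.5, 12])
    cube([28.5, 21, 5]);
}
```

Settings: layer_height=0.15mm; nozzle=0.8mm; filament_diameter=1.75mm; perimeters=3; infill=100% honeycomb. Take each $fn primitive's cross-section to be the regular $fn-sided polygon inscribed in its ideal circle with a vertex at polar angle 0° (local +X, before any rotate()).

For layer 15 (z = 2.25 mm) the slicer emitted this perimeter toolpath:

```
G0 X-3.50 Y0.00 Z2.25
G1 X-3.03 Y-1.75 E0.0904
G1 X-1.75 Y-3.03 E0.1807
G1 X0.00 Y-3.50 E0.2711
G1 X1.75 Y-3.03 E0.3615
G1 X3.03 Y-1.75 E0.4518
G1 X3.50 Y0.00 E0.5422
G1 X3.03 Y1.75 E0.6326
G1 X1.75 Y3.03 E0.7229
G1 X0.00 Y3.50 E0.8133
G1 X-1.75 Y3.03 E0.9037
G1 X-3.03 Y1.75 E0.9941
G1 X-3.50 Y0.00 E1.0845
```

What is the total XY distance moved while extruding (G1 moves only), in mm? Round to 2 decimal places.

Sum the Euclidean lengths of each G1 segment: total = 21.74 mm.

21.74 mm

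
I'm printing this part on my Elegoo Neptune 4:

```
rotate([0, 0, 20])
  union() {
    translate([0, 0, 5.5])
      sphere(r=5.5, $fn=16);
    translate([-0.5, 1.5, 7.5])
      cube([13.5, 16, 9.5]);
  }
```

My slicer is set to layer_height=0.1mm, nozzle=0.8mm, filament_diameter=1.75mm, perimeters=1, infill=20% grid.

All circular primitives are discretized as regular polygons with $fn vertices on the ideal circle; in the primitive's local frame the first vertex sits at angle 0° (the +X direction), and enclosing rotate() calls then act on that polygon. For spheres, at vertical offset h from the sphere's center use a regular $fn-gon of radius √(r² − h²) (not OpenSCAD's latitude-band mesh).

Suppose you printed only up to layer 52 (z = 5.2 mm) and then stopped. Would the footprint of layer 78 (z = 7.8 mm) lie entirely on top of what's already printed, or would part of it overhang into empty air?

part overhangs

Compare the two slices. At z = 5.2: the r=5.5 sphere contributes a regular 16-gon of circumradius √(5.5²−0.3²) = 5.492 (area = (16/2)·5.492²·sin(360°/16) = 92.33 mm²); the cube at (-0.5, 1.5) is not intersected at this z (z outside [7.5, 17]); Merging all regions: only the r=5.5 sphere is present, so the union is just that shape — area = 92.33 mm²; (rotated 20° about Z; rotation is an isometry so areas/perimeters/island counts are preserved). At z = 7.8: the r=5.5 sphere slices to a regular 16-gon of circumradius 4.996 (√(r²−h²) with h=2.3 from center) (area = (16/2)·4.996²·sin(360°/16) = 76.41 mm²); the cube at (-0.5, 1.5) (footprint 13.5×16) is included at this height (area 216.00 mm²); Merging all regions: the regions partially overlap — summed areas 292.41 mm² minus the doubly-counted overlap 13.56 mm² gives 278.86 mm² — area = 278.86 mm²; (rotated 20° about Z; rotation is an isometry so areas/perimeters/island counts are preserved). Checking containment: at z = 7.8 the cross-section extends beyond the z = 5.2 cross-section by about 198.96 mm².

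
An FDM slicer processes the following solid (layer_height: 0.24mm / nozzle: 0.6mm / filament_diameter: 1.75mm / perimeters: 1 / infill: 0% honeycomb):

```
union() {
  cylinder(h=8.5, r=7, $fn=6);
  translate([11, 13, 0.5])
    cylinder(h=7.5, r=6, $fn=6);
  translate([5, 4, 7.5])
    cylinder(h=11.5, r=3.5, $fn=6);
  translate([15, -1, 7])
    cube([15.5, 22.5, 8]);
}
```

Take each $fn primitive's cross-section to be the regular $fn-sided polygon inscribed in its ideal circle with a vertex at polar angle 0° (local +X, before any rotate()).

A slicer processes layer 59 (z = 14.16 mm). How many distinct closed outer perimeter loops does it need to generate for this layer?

2

At z = 14.16 mm: the cylinder is absent (z outside [0, 8.5]); the cylinder at (11, 13) is absent (z outside [0.5, 8]); the r=3.5 cylinder at (5, 4) contributes a regular 6-gon of circumradius 3.5; the 15.5×22.5 cube at (15, -1) contributes its full rectangle; Combining (union): the 2 present regions are separate (no shared area or edge), so areas and boundary lengths simply add and each stays a separate island — 2 connected regions. The result has 2 disconnected regions.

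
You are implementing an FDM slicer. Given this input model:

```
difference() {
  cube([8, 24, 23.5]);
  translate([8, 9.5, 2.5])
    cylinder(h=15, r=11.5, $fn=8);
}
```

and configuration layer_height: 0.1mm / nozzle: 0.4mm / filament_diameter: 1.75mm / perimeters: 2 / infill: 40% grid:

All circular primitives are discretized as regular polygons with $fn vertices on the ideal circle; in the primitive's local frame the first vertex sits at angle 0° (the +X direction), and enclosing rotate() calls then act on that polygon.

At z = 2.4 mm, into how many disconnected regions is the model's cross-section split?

At z = 2.4 mm: the 8×24 cube contributes its full rectangle; the cylinder at (8, 9.5) does not reach this height (z outside [2.5, 17.5]); After the difference (first − rest): none of the subtracted shapes is present at this height, so the 8×24 cube is unchanged — 1 connected region. The result has 1 disconnected region.

1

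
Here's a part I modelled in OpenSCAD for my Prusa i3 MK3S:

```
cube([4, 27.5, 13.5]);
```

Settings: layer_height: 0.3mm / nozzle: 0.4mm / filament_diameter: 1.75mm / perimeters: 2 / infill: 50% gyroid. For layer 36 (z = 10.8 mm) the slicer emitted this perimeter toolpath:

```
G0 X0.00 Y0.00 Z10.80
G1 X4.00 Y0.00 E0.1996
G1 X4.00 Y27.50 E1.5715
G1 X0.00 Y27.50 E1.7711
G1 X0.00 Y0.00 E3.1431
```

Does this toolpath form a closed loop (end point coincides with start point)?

yes

Start point (G0): (0.00, 0.00). End point (last G1): the path returns to the start — closed.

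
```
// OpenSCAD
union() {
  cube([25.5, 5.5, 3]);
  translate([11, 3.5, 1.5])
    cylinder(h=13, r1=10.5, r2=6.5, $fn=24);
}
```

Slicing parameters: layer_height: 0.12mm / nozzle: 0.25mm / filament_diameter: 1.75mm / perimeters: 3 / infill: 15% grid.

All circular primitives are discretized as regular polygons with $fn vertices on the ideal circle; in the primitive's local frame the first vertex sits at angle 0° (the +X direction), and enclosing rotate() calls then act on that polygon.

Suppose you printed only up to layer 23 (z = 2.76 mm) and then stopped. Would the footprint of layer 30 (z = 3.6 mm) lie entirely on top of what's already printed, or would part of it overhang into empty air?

Compare the two slices. At z = 2.76: the cube (footprint 25.5×5.5) is included at this height (area 140.25 mm²); the cone at (11, 3.5) (r1=10.5→r2=6.5) has section circumradius 10.112 here — a regular 24-gon (area = (24/2)·10.112²·sin(360°/24) = 317.60 mm²); Combining (union): the regions partially overlap — summed areas 457.85 mm² minus the doubly-counted overlap 108.88 mm² gives 348.97 mm² — area = 348.97 mm². At z = 3.6: the cube does not reach this height (z outside [0, 3]); the cone at (11, 3.5) (r1=10.5→r2=6.5) has section circumradius 9.854 here — a regular 24-gon (area = (24/2)·9.854²·sin(360°/24) = 301.57 mm²); Taking the union: only the cone at (11, 3.5) is present, so the union is just that shape — area = 301.57 mm². Checking containment: the cross-section at z = 3.6 is a subset of the cross-section at z = 2.76.

entirely on top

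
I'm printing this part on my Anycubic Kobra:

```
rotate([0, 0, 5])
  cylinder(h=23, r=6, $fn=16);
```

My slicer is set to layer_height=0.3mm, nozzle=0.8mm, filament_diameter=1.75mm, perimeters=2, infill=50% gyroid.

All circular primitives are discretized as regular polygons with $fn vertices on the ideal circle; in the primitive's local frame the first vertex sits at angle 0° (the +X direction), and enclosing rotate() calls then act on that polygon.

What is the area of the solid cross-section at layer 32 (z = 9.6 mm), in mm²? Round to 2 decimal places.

At z = 9.6 mm: the r=6 cylinder contributes a regular 16-gon of circumradius 6 (area = (16/2)·6.000²·sin(360°/16) = 110.21 mm²); (whole slice rotated 5° about Z — lengths, areas and connectivity unchanged). Overall, the cross-section is a single solid region. Net area = 110.21 mm².

110.21 mm²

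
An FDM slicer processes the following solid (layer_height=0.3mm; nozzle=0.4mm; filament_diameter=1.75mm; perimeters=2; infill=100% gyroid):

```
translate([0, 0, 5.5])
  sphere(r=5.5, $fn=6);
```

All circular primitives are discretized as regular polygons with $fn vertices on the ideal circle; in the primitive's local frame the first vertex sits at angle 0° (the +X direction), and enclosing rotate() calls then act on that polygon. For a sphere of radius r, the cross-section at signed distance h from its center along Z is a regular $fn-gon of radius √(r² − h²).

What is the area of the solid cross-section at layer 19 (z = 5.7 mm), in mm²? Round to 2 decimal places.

78.49 mm²

At z = 5.7 mm: the r=5.5 sphere contributes a regular 6-gon of circumradius √(5.5²−0.2²) = 5.496 (area = (6/2)·5.496²·sin(360°/6) = 78.49 mm²). Overall, the cross-section is a single solid region. Net area = 78.49 mm².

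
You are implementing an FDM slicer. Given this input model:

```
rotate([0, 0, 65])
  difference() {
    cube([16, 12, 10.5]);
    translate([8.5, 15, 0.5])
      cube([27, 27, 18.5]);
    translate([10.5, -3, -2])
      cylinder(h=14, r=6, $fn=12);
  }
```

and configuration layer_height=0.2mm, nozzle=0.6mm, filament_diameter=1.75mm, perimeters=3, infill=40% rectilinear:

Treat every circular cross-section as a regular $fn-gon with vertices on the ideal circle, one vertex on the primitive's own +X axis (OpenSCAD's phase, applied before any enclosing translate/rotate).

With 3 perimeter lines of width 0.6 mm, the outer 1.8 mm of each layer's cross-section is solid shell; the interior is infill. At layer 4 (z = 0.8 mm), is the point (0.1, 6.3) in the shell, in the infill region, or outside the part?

shell

At z = 0.8 mm: the cube (footprint 16×12) is included at this height; the cube at (8.5, 15) is present — its section is the full 27×27 rectangle; the r=6 cylinder at (10.5, -3) contributes a regular 12-gon of circumradius 6; Taking the first minus the rest: starting from the 16×12 cube, the 27×27 cube at (8.5, 15) misses the remaining region (no effect); the r=6 cylinder at (10.5, -3) partially overlaps it — only the 20.41 mm² overlap (of its 108.00 mm²) is removed, clipping the outline — 1 connected region; (rotated 65° about Z; rotation is an isometry so areas/perimeters/island counts are preserved). Overall, the cross-section is a single solid region. Undo the 65° rotation: the query point maps to (5.752, 2.572) in the un-rotated model frame. The nearest boundary edge runs (7.50, 2.20)→(5.30, 0.00); distance from the point to it = 1.50 mm. The point is inside the cross-section, 1.50 mm from the nearest boundary — within the 1.8 mm shell band (3 × 0.6).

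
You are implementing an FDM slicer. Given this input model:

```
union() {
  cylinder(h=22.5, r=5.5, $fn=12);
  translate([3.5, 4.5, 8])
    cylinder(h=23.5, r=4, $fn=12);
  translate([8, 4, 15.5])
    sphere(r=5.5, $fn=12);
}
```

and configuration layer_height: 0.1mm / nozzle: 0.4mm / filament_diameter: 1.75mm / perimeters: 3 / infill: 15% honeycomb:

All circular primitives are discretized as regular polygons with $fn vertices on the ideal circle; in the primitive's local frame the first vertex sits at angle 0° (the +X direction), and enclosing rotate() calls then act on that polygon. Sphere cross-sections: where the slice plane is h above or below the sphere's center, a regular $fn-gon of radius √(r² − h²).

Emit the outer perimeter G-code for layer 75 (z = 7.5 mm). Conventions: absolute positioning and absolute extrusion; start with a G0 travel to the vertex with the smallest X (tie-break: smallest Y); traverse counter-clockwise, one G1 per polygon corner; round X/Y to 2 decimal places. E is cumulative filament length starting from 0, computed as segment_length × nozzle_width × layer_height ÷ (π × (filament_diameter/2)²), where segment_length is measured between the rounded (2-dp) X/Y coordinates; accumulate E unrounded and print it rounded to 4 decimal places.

At z = 7.5 mm: the r=5.5 cylinder gives a regular 12-gon of circumradius 5.5 (constant along its height); the cylinder at (3.5, 4.5) is not intersected at this z (z outside [8, 31.5]); the sphere at (8, 4) is not intersected at this z (|z−center|=8.000 > r=5.5); Merging all regions: only the r=5.5 cylinder is present, so the union is just that shape — 1 connected region. The outline is a single polygon with 12 vertices. Extrusion per mm of travel: 0.4 × 0.1 / (π × 0.875²) = 0.016630. Accumulating E over each segment gives final E = 0.5680.

G0 X-5.50 Y0.00 Z7.50
G1 X-4.76 Y-2.75 E0.0474
G1 X-2.75 Y-4.76 E0.0946
G1 X0.00 Y-5.50 E0.1420
G1 X2.75 Y-4.76 E0.1894
G1 X4.76 Y-2.75 E0.2366
G1 X5.50 Y0.00 E0.2840
G1 X4.76 Y2.75 E0.3313
G1 X2.75 Y4.76 E0.3786
G1 X0.00 Y5.50 E0.4260
G1 X-2.75 Y4.76 E0.4733
G1 X-4.76 Y2.75 E0.5206
G1 X-5.50 Y0.00 E0.5680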